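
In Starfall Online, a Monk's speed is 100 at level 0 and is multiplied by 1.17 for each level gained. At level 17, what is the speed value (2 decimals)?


value = base * growth^level
= 100 * 1.17^17
= 100 * 14.426456
= 1442.65

1442.65 speed


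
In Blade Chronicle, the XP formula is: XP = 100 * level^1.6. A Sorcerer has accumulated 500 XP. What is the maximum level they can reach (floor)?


XP = 100 * level^1.6, so level = (XP / 100)^(1/1.6)
= (500 / 100)^(1/1.6)
= 5.0^0.625
= 2.7344
Floor: level = 2

level 2


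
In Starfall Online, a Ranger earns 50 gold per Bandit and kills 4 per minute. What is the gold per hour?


Gold per minute = 50 * 4 = 200
Gold per hour = 200 * 60 = 12000

12000 gold/hour


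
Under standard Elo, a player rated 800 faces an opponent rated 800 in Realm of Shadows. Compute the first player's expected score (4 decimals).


Elo expected score: Ea = 1/(1 + 10^((Rb-Ra)/400))
Rb - Ra = 800 - 800 = 0
(Rb-Ra)/400 = 0/400 = 0.0
10^0.0 = 1.0
Ea = 1/(1 + 1.0) = 1/2.0 = 0.5000

0.5000


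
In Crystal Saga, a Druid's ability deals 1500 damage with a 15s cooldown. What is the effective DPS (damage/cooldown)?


DPS = damage / cooldown
= 1500 / 15
= 100.00

100.00 DPS


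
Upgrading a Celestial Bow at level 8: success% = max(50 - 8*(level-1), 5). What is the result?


raw_rate = 50 - 8 * (8 - 1)
= 50 - 8 * 7
= 50 - 56
= -6
Apply floor: max(-6, 5) = 5%

5%


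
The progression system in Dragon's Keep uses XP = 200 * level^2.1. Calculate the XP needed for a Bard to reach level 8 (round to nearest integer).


XP = 200 * level^2.1
Substitute level = 8:
XP = 200 * 8^2.1
= 200 * 78.7932
= 15759

15759 XP


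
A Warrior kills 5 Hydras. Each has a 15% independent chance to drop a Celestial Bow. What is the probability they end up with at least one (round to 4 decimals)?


P(at least one) = 1 - P(none) = 1 - (1-p)^n
p = 15/100 = 0.15
1 - p = 0.85
(1 - p)^5 = 0.85^5 = 0.443705
P(at least one) = 1 - 0.443705 = 0.5563

0.5563


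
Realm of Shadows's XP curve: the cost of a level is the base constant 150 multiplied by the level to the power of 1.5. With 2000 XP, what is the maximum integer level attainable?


XP = 150 * level^1.5, so level = (XP / 150)^(1/1.5)
= (2000 / 150)^(1/1.5)
= 13.3333^0.6667
= 5.6229
Floor: level = 5

level 5


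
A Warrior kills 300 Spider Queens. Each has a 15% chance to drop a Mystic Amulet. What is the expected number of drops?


Expected drops = kills * (drop_rate / 100)
= 300 * (15 / 100)
= 300 * 0.15
= 45.0

45.0 drops


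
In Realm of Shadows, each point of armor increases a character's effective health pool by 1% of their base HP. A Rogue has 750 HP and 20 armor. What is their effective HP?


EHP = 750 * (1 + 20/100)
= 750 * (1 + 0.2)
= 750 * 1.2
= 900.0

900.0 EHP


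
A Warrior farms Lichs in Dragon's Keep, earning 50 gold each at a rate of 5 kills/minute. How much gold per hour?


Gold per minute = 50 * 5 = 250
Gold per hour = 250 * 60 = 15000

15000 gold/hour


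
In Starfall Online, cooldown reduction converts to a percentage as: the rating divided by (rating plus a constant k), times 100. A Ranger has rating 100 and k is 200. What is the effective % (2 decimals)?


effective% = rating / (rating + k) * 100
= 100 / (100 + 200) * 100
= 100 / 300 * 100
= 0.333333 * 100
= 33.33%

33.33%


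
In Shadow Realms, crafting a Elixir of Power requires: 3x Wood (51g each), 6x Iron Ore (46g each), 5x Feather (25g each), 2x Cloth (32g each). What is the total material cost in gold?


Cost breakdown:
  Wood: 3 * 51 = 153
  Iron Ore: 6 * 46 = 276
  Feather: 5 * 25 = 125
  Cloth: 2 * 32 = 64
Total = 153 + 276 + 125 + 64 = 618

618 gold


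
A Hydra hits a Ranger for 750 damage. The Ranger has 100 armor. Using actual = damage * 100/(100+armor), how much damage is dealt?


actual = 750 * 100 / (100 + 100)
= 750 * 100 / 200
= 75000 / 200
= 375.00

375.00 damage


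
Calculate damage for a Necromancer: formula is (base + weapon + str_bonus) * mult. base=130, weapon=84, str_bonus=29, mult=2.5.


Sum base + weapon + str = 130 + 84 + 29 = 243
Multiply by 2.5:
243 * 2.5 = 607.5

607.5 damage


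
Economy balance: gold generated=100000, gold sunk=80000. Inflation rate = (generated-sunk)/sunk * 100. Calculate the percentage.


Net gold = 100000 - 80000 = 20000
Inflation rate = net / sunk * 100 = 20000 / 80000 * 100
= 0.25 * 100
= 25.00%

25.00%


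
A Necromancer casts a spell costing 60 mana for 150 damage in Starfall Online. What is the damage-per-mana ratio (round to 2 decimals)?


Efficiency = damage / mana
= 150 / 60
= 2.50

2.50 dmg/mana


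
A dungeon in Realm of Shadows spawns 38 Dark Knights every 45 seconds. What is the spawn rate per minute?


Spawns per minute = count * (60 / interval)
= 38 * (60 / 45)
= 38 * 1.3333
= 50.67

50.67 per minute


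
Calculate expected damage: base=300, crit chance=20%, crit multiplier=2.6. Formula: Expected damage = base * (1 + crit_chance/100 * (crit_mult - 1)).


E[dmg] = base * (1 + crit_chance * (crit_mult - 1))
cc as decimal = 20/100 = 0.2
cm - 1 = 2.6 - 1 = 1.6
Bonus factor = 0.2 * 1.6 = 0.32
Total multiplier = 1 + 0.32 = 1.32
Expected damage = 300 * 1.32 = 396.00

396.00 damage


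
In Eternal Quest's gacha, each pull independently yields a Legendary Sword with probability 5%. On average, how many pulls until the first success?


Expected pulls for a geometric distribution = 1/p = 100 / rate%
= 100 / 5
= 20.0

20.0 pulls


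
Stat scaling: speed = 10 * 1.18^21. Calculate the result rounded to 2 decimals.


value = base * growth^level
= 10 * 1.18^21
= 10 * 32.323781
= 323.24

323.24 speed


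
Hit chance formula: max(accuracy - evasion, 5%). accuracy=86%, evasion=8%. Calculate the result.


accuracy - evasion = 86 - 8 = 78
Apply floor: max(78, 5) = 78
Hit chance = 78%

78%


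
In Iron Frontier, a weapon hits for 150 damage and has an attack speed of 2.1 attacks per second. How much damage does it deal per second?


DPS = damage * attack_speed
= 150 * 2.1
= 315.0

315.0 DPS


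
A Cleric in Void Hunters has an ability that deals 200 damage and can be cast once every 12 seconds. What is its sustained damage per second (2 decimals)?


DPS = damage / cooldown
= 200 / 12
= 16.67

16.67 DPS


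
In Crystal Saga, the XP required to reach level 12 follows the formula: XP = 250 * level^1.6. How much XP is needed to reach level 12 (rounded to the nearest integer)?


XP = 250 * level^1.6
Substitute level = 12:
XP = 250 * 12^1.6
= 250 * 53.2954
= 13324

13324 XP


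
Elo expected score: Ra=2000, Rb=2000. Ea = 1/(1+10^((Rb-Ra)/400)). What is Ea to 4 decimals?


Elo expected score: Ea = 1/(1 + 10^((Rb-Ra)/400))
Rb - Ra = 2000 - 2000 = 0
(Rb-Ra)/400 = 0/400 = 0.0
10^0.0 = 1.0
Ea = 1/(1 + 1.0) = 1/2.0 = 0.5000

0.5000


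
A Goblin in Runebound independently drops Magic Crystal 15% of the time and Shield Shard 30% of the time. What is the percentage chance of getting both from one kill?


For independent events, P(both) = P(A) * P(B)
= 15% * 30%
= 450 / 100 %
= 4.5%

4.5%


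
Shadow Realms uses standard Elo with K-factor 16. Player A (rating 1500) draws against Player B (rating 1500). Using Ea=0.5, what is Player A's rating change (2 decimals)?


Elo update: delta = K * (S - Ea), where S = 0.5 (draws)
S - Ea = 0.5 - 0.5 = 0.0
Rating change = 16 * 0.0
= 0.00

0.00 rating points


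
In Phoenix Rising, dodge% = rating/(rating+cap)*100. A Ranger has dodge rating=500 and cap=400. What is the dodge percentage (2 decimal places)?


dodge% = 500 / (500 + 400) * 100
= 500 / 900 * 100
= 0.555556 * 100
= 55.56%

55.56%


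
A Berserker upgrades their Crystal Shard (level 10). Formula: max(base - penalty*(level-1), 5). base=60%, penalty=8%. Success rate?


raw_rate = 60 - 8 * (10 - 1)
= 60 - 8 * 9
= 60 - 72
= -12
Apply floor: max(-12, 5) = 5%

5%


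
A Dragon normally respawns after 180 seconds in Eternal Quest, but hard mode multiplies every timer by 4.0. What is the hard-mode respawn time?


Respawn time = base * multiplier
= 180 * 4.0
= 720.0 seconds

720.0 seconds


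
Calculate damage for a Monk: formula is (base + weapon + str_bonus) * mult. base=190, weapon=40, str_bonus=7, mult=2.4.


Sum base + weapon + str = 190 + 40 + 7 = 237
Multiply by 2.4:
237 * 2.4 = 568.8

568.8 damage


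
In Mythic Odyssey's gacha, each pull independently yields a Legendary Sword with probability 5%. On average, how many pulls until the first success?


Expected pulls for a geometric distribution = 1/p = 100 / rate%
= 100 / 5
= 20.0

20.0 pulls


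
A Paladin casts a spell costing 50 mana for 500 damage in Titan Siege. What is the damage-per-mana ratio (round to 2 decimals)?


Efficiency = damage / mana
= 500 / 50
= 10.00

10.00 dmg/mana


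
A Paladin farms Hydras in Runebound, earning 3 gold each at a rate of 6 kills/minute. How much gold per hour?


Gold per minute = 3 * 6 = 18
Gold per hour = 18 * 60 = 1080

1080 gold/hour


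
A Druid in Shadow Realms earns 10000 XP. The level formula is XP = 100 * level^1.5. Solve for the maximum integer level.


XP = 100 * level^1.5, so level = (XP / 100)^(1/1.5)
= (10000 / 100)^(1/1.5)
= 100.0^0.6667
= 21.5443
Floor: level = 21

level 21


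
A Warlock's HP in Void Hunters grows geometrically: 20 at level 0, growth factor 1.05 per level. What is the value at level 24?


value = base * growth^level
= 20 * 1.05^24
= 20 * 3.2251
= 64.50

64.50 HP


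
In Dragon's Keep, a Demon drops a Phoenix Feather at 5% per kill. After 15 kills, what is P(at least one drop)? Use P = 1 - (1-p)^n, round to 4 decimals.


P(at least one) = 1 - P(none) = 1 - (1-p)^n
p = 5/100 = 0.05
1 - p = 0.95
(1 - p)^15 = 0.95^15 = 0.463291
P(at least one) = 1 - 0.463291 = 0.5367

0.5367


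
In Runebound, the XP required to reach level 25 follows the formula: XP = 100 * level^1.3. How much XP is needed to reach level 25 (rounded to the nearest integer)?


XP = 100 * level^1.3
Substitute level = 25:
XP = 100 * 25^1.3
= 100 * 65.6632
= 6566

6566 XP


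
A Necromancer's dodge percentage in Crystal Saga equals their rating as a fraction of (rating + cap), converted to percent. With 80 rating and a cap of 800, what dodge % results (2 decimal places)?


dodge% = 80 / (80 + 800) * 100
= 80 / 880 * 100
= 0.090909 * 100
= 9.09%

9.09%


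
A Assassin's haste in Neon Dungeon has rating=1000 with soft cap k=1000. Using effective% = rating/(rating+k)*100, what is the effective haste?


effective% = rating / (rating + k) * 100
= 1000 / (1000 + 1000) * 100
= 1000 / 2000 * 100
= 0.5 * 100
= 50.00%

50.00%


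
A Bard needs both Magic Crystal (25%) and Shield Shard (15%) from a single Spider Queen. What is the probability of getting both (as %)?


For independent events, P(both) = P(A) * P(B)
= 25% * 15%
= 375 / 100 %
= 3.75%

3.75%


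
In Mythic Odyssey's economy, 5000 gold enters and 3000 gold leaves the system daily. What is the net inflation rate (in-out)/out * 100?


Net gold = 5000 - 3000 = 2000
Inflation rate = net / sunk * 100 = 2000 / 3000 * 100
= 0.666667 * 100
= 66.67%

66.67%


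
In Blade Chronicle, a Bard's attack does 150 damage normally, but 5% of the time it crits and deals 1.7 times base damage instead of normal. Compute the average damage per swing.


E[dmg] = base * (1 + crit_chance * (crit_mult - 1))
cc as decimal = 5/100 = 0.05
cm - 1 = 1.7 - 1 = 0.7
Bonus factor = 0.05 * 0.7 = 0.035
Total multiplier = 1 + 0.035 = 1.035
Expected damage = 150 * 1.035 = 155.25

155.25 damage


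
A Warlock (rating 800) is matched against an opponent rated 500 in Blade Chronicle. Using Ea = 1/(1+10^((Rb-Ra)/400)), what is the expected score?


Elo expected score: Ea = 1/(1 + 10^((Rb-Ra)/400))
Rb - Ra = 500 - 800 = -300
(Rb-Ra)/400 = -300/400 = -0.75
10^-0.75 = 0.177828
Ea = 1/(1 + 0.177828) = 1/1.177828 = 0.8490

0.8490


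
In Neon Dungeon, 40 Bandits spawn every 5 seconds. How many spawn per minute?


Spawns per minute = count * (60 / interval)
= 40 * (60 / 5)
= 40 * 12.0
= 480.0

480.0 per minute


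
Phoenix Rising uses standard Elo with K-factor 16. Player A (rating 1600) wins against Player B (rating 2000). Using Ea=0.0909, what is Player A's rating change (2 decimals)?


Elo update: delta = K * (S - Ea), where S = 1 (wins)
S - Ea = 1 - 0.0909 = 0.9091
Rating change = 16 * 0.9091
= 14.55

14.55 rating points


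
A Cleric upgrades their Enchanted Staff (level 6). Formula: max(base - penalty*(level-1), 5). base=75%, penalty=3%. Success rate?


raw_rate = 75 - 3 * (6 - 1)
= 75 - 3 * 5
= 75 - 15
= 60
Apply floor: max(60, 5) = 60%

60%


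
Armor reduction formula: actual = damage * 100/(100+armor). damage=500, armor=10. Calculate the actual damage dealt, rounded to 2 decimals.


actual = 500 * 100 / (100 + 10)
= 500 * 100 / 110
= 50000 / 110
= 454.55

454.55 damage


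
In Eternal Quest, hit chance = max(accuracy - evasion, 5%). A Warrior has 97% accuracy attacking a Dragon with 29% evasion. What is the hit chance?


accuracy - evasion = 97 - 29 = 68
Apply floor: max(68, 5) = 68
Hit chance = 68%

68%


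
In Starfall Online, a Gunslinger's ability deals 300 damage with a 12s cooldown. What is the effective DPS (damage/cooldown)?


DPS = damage / cooldown
= 300 / 12
= 25.00

25.00 DPS


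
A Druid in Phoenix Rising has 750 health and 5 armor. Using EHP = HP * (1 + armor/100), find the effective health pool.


EHP = 750 * (1 + 5/100)
= 750 * (1 + 0.05)
= 750 * 1.05
= 787.5

787.5 EHP


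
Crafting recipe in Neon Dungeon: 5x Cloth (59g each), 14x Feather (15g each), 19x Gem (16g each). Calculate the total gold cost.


Cost breakdown:
  Cloth: 5 * 59 = 295
  Feather: 14 * 15 = 210
  Gem: 19 * 16 = 304
Total = 295 + 210 + 304 = 809

809 gold


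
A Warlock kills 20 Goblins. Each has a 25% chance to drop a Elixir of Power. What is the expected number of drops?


Expected drops = kills * (drop_rate / 100)
= 20 * (25 / 100)
= 20 * 0.25
= 5.0

5.0 drops


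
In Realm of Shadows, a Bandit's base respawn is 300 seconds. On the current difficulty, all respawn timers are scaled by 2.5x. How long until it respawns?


Respawn time = base * multiplier
= 300 * 2.5
= 750.0 seconds

750.0 seconds


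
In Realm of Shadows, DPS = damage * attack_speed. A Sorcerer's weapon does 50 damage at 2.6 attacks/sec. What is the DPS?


DPS = damage * attack_speed
= 50 * 2.6
= 130.0

130.0 DPS


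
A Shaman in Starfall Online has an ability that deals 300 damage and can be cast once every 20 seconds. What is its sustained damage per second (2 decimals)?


DPS = damage / cooldown
= 300 / 20
= 15.00

15.00 DPS


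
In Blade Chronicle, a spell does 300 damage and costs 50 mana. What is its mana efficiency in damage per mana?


Efficiency = damage / mana
= 300 / 50
= 6.00

6.00 dmg/mana


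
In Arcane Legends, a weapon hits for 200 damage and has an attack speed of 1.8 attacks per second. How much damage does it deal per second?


DPS = damage * attack_speed
= 200 * 1.8
= 360.0

360.0 DPS


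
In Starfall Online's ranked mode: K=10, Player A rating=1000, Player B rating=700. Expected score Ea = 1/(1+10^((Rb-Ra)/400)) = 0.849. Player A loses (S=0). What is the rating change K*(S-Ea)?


Elo update: delta = K * (S - Ea), where S = 0 (loses)
S - Ea = 0 - 0.849 = -0.849
Rating change = 10 * -0.849
= -8.49

-8.49 rating points


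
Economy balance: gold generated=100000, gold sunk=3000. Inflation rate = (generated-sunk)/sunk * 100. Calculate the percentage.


Net gold = 100000 - 3000 = 97000
Inflation rate = net / sunk * 100 = 97000 / 3000 * 100
= 32.333333 * 100
= 3233.33%

3233.33%


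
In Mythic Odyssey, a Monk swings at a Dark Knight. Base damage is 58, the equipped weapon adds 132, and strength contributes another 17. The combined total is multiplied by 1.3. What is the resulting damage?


Sum base + weapon + str = 58 + 132 + 17 = 207
Multiply by 1.3:
207 * 1.3 = 269.1

269.1 damage


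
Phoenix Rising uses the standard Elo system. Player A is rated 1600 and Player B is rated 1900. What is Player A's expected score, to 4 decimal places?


Elo expected score: Ea = 1/(1 + 10^((Rb-Ra)/400))
Rb - Ra = 1900 - 1600 = 300
(Rb-Ra)/400 = 300/400 = 0.75
10^0.75 = 5.623413
Ea = 1/(1 + 5.623413) = 1/6.623413 = 0.1510

0.1510


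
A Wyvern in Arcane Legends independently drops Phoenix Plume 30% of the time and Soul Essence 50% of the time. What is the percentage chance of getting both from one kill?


For independent events, P(both) = P(A) * P(B)
= 30% * 50%
= 1500 / 100 %
= 15.0%

15.0%


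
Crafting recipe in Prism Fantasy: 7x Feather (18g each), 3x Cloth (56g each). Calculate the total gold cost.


Cost breakdown:
  Feather: 7 * 18 = 126
  Cloth: 3 * 56 = 168
Total = 126 + 168 = 294

294 gold


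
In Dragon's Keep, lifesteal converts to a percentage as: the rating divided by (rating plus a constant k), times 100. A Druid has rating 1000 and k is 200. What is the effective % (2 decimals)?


effective% = rating / (rating + k) * 100
= 1000 / (1000 + 200) * 100
= 1000 / 1200 * 100
= 0.833333 * 100
= 83.33%

83.33%


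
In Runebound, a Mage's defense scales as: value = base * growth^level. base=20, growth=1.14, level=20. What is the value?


value = base * growth^level
= 20 * 1.14^20
= 20 * 13.74349
= 274.87

274.87 defense


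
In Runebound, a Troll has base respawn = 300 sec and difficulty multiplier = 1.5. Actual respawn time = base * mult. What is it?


Respawn time = base * multiplier
= 300 * 1.5
= 450.0 seconds

450.0 seconds


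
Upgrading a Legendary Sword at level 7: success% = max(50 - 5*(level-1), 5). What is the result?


raw_rate = 50 - 5 * (7 - 1)
= 50 - 5 * 6
= 50 - 30
= 20
Apply floor: max(20, 5) = 20%

20%


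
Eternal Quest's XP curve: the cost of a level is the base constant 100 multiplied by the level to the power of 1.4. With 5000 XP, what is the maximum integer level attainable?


XP = 100 * level^1.4, so level = (XP / 100)^(1/1.4)
= (5000 / 100)^(1/1.4)
= 50.0^0.7143
= 16.3512
Floor: level = 16

level 16


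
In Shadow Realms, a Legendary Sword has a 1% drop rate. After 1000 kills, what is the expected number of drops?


Expected drops = kills * (drop_rate / 100)
= 1000 * (1 / 100)
= 1000 * 0.01
= 10.0

10.0 drops


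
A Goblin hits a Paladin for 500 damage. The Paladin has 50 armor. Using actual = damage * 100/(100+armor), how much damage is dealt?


actual = 500 * 100 / (100 + 50)
= 500 * 100 / 150
= 50000 / 150
= 333.33

333.33 damage


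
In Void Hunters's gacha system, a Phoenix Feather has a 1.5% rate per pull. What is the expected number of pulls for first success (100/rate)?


Expected pulls for a geometric distribution = 1/p = 100 / rate%
= 100 / 1.5
= 66.67

66.67 pulls


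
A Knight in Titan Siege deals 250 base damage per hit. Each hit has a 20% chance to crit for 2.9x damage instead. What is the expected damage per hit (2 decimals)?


E[dmg] = base * (1 + crit_chance * (crit_mult - 1))
cc as decimal = 20/100 = 0.2
cm - 1 = 2.9 - 1 = 1.9
Bonus factor = 0.2 * 1.9 = 0.38
Total multiplier = 1 + 0.38 = 1.38
Expected damage = 250 * 1.38 = 345.00

345.00 damage


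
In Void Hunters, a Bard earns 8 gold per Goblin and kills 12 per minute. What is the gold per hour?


Gold per minute = 8 * 12 = 96
Gold per hour = 96 * 60 = 5760

5760 gold/hour


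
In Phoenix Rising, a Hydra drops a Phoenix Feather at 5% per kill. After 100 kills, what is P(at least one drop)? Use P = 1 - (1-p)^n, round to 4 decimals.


P(at least one) = 1 - P(none) = 1 - (1-p)^n
p = 5/100 = 0.05
1 - p = 0.95
(1 - p)^100 = 0.95^100 = 0.005921
P(at least one) = 1 - 0.005921 = 0.9941

0.9941


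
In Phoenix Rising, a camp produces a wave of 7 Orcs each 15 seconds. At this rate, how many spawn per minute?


Spawns per minute = count * (60 / interval)
= 7 * (60 / 15)
= 7 * 4.0
= 28.0

28.0 per minute


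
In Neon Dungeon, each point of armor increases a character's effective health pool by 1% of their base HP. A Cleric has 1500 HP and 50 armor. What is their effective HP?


EHP = 1500 * (1 + 50/100)
= 1500 * (1 + 0.5)
= 1500 * 1.5
= 2250.0

2250.0 EHP


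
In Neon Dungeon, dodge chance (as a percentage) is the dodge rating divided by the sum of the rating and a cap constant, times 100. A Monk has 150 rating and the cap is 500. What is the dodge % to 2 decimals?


dodge% = 150 / (150 + 500) * 100
= 150 / 650 * 100
= 0.230769 * 100
= 23.08%

23.08%


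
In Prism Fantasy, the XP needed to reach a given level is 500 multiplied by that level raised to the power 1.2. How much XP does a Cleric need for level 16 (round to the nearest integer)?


XP = 500 * level^1.2
Substitute level = 16:
XP = 500 * 16^1.2
= 500 * 27.8576
= 13929

13929 XP


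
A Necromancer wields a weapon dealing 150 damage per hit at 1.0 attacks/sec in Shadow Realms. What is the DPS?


DPS = damage * attack_speed
= 150 * 1.0
= 150.0

150.0 DPS


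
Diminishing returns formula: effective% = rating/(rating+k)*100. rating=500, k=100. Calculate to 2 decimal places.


effective% = rating / (rating + k) * 100
= 500 / (500 + 100) * 100
= 500 / 600 * 100
= 0.833333 * 100
= 83.33%

83.33%


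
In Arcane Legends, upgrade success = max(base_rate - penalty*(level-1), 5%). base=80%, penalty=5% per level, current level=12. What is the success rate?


raw_rate = 80 - 5 * (12 - 1)
= 80 - 5 * 11
= 80 - 55
= 25
Apply floor: max(25, 5) = 25%

25%


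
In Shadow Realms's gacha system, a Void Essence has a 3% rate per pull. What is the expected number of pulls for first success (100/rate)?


Expected pulls for a geometric distribution = 1/p = 100 / rate%
= 100 / 3
= 33.33

33.33 pulls


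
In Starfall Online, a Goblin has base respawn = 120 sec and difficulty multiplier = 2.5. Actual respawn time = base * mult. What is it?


Respawn time = base * multiplier
= 120 * 2.5
= 300.0 seconds

300.0 seconds


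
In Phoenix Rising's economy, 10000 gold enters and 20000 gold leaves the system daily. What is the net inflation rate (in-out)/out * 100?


Net gold = 10000 - 20000 = -10000
Inflation rate = net / sunk * 100 = -10000 / 20000 * 100
= -0.5 * 100
= -50.00%

-50.00%


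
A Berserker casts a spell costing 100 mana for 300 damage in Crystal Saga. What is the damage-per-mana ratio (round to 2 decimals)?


Efficiency = damage / mana
= 300 / 100
= 3.00

3.00 dmg/mana


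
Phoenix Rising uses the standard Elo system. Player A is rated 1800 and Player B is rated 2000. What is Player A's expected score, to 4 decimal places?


Elo expected score: Ea = 1/(1 + 10^((Rb-Ra)/400))
Rb - Ra = 2000 - 1800 = 200
(Rb-Ra)/400 = 200/400 = 0.5
10^0.5 = 3.162278
Ea = 1/(1 + 3.162278) = 1/4.162278 = 0.2403

0.2403


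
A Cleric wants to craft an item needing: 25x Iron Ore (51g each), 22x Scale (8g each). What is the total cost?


Cost breakdown:
  Iron Ore: 25 * 51 = 1275
  Scale: 22 * 8 = 176
Total = 1275 + 176 = 1451

1451 gold


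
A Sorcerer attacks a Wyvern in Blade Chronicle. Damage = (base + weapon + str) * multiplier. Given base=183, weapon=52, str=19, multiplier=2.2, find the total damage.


Sum base + weapon + str = 183 + 52 + 19 = 254
Multiply by 2.2:
254 * 2.2 = 558.8

558.8 damage


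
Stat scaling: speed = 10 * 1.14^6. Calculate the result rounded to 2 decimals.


value = base * growth^level
= 10 * 1.14^6
= 10 * 2.194973
= 21.95

21.95 speed


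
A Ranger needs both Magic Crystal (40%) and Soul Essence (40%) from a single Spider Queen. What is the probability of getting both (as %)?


For independent events, P(both) = P(A) * P(B)
= 40% * 40%
= 1600 / 100 %
= 16.0%

16.0%


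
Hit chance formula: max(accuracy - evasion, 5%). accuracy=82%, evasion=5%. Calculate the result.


accuracy - evasion = 82 - 5 = 77
Apply floor: max(77, 5) = 77
Hit chance = 77%

77%


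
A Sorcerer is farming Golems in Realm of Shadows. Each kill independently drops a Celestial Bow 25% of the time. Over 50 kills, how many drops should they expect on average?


Expected drops = kills * (drop_rate / 100)
= 50 * (25 / 100)
= 50 * 0.25
= 12.5

12.5 drops


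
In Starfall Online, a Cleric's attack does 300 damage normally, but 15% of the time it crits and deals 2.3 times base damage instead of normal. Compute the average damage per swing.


E[dmg] = base * (1 + crit_chance * (crit_mult - 1))
cc as decimal = 15/100 = 0.15
cm - 1 = 2.3 - 1 = 1.3
Bonus factor = 0.15 * 1.3 = 0.195
Total multiplier = 1 + 0.195 = 1.195
Expected damage = 300 * 1.195 = 358.50

358.50 damage


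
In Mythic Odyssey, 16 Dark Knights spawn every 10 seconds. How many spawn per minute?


Spawns per minute = count * (60 / interval)
= 16 * (60 / 10)
= 16 * 6.0
= 96.0

96.0 per minute


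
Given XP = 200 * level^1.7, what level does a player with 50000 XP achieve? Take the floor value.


XP = 200 * level^1.7, so level = (XP / 200)^(1/1.7)
= (50000 / 200)^(1/1.7)
= 250.0^0.5882
= 25.7367
Floor: level = 25

level 25


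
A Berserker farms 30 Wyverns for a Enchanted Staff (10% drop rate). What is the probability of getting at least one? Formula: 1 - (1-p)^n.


P(at least one) = 1 - P(none) = 1 - (1-p)^n
p = 10/100 = 0.1
1 - p = 0.9
(1 - p)^30 = 0.9^30 = 0.042391
P(at least one) = 1 - 0.042391 = 0.9576

0.9576


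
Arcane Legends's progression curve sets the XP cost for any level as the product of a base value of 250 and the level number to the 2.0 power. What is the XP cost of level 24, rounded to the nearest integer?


XP = 250 * level^2.0
Substitute level = 24:
XP = 250 * 24^2.0
= 250 * 576.0
= 144000

144000 XP


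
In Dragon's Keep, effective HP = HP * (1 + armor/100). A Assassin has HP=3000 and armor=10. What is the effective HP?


EHP = 3000 * (1 + 10/100)
= 3000 * (1 + 0.1)
= 3000 * 1.1
= 3300.0

3300.0 EHP


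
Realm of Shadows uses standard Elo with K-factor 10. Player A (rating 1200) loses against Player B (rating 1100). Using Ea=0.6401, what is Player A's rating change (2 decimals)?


Elo update: delta = K * (S - Ea), where S = 0 (loses)
S - Ea = 0 - 0.6401 = -0.6401
Rating change = 10 * -0.6401
= -6.40

-6.40 rating points


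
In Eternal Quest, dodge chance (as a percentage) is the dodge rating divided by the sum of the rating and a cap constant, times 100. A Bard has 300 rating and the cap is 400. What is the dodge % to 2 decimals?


dodge% = 300 / (300 + 400) * 100
= 300 / 700 * 100
= 0.428571 * 100
= 42.86%

42.86%


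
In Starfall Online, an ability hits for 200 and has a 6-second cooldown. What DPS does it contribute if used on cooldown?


DPS = damage / cooldown
= 200 / 6
= 33.33

33.33 DPS


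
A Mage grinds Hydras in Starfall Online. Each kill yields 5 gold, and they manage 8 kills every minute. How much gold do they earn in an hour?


Gold per minute = 5 * 8 = 40
Gold per hour = 40 * 60 = 2400

2400 gold/hour


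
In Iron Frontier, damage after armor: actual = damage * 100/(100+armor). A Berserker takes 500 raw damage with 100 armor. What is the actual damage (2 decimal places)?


actual = 500 * 100 / (100 + 100)
= 500 * 100 / 200
= 50000 / 200
= 250.00

250.00 damage


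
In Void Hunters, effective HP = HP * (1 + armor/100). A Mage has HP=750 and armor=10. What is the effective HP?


EHP = 750 * (1 + 10/100)
= 750 * (1 + 0.1)
= 750 * 1.1
= 825.0

825.0 EHP


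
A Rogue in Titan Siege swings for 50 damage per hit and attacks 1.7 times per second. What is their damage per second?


DPS = damage * attack_speed
= 50 * 1.7
= 85.0

85.0 DPS


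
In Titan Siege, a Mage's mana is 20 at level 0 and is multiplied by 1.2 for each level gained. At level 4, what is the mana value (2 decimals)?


value = base * growth^level
= 20 * 1.2^4
= 20 * 2.0736
= 41.47

41.47 mana


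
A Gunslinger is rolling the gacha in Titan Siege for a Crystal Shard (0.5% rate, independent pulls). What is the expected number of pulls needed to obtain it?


Expected pulls for a geometric distribution = 1/p = 100 / rate%
= 100 / 0.5
= 200.0

200.0 pulls


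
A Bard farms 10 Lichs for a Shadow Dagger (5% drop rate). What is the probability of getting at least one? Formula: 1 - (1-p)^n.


P(at least one) = 1 - P(none) = 1 - (1-p)^n
p = 5/100 = 0.05
1 - p = 0.95
(1 - p)^10 = 0.95^10 = 0.598737
P(at least one) = 1 - 0.598737 = 0.4013

0.4013


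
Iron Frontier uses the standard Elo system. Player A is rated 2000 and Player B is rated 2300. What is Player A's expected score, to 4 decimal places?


Elo expected score: Ea = 1/(1 + 10^((Rb-Ra)/400))
Rb - Ra = 2300 - 2000 = 300
(Rb-Ra)/400 = 300/400 = 0.75
10^0.75 = 5.623413
Ea = 1/(1 + 5.623413) = 1/6.623413 = 0.1510

0.1510


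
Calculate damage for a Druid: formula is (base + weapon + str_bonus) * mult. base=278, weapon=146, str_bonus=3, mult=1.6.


Sum base + weapon + str = 278 + 146 + 3 = 427
Multiply by 1.6:
427 * 1.6 = 683.2

683.2 damage


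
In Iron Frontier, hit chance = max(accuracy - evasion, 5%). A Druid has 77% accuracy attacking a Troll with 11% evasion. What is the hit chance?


accuracy - evasion = 77 - 11 = 66
Apply floor: max(66, 5) = 66
Hit chance = 66%

66%


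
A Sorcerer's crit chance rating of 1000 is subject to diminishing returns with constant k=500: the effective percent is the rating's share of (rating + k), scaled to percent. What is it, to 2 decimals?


effective% = rating / (rating + k) * 100
= 1000 / (1000 + 500) * 100
= 1000 / 1500 * 100
= 0.666667 * 100
= 66.67%

66.67%


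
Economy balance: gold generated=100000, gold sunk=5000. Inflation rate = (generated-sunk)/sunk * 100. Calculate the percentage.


Net gold = 100000 - 5000 = 95000
Inflation rate = net / sunk * 100 = 95000 / 5000 * 100
= 19.0 * 100
= 1900.00%

1900.00%


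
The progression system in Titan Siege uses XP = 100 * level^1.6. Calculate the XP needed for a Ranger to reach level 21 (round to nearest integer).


XP = 100 * level^1.6
Substitute level = 21:
XP = 100 * 21^1.6
= 100 * 130.4821
= 13048

13048 XP


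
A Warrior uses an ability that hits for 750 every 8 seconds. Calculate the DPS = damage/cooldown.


DPS = damage / cooldown
= 750 / 8
= 93.75

93.75 DPS


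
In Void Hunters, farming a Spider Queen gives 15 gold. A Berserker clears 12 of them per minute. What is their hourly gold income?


Gold per minute = 15 * 12 = 180
Gold per hour = 180 * 60 = 10800

10800 gold/hour


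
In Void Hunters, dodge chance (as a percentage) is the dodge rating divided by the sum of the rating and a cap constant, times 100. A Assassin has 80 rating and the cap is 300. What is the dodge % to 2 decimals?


dodge% = 80 / (80 + 300) * 100
= 80 / 380 * 100
= 0.210526 * 100
= 21.05%

21.05%


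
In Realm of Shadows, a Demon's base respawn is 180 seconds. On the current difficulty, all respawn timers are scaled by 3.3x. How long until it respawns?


Respawn time = base * multiplier
= 180 * 3.3
= 594.0 seconds

594.0 seconds


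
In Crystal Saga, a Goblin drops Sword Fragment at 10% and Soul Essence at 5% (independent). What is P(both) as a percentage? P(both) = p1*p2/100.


For independent events, P(both) = P(A) * P(B)
= 10% * 5%
= 50 / 100 %
= 0.5%

0.5%


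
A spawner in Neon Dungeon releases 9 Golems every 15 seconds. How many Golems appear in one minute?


Spawns per minute = count * (60 / interval)
= 9 * (60 / 15)
= 9 * 4.0
= 36.0

36.0 per minute


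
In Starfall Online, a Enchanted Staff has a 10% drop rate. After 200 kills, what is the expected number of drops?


Expected drops = kills * (drop_rate / 100)
= 200 * (10 / 100)
= 200 * 0.1
= 20.0

20.0 drops


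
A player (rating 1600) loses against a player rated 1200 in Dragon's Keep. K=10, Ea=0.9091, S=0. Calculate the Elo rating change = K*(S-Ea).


Elo update: delta = K * (S - Ea), where S = 0 (loses)
S - Ea = 0 - 0.9091 = -0.9091
Rating change = 10 * -0.9091
= -9.09

-9.09 rating points


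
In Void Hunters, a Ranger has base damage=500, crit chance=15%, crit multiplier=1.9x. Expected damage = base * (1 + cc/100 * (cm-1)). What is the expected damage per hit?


E[dmg] = base * (1 + crit_chance * (crit_mult - 1))
cc as decimal = 15/100 = 0.15
cm - 1 = 1.9 - 1 = 0.9
Bonus factor = 0.15 * 0.9 = 0.135
Total multiplier = 1 + 0.135 = 1.135
Expected damage = 500 * 1.135 = 567.50

567.50 damage


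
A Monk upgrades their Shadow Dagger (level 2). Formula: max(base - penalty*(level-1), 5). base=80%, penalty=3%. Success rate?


raw_rate = 80 - 3 * (2 - 1)
= 80 - 3 * 1
= 80 - 3
= 77
Apply floor: max(77, 5) = 77%

77%


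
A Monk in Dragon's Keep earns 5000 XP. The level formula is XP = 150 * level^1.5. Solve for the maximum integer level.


XP = 150 * level^1.5, so level = (XP / 150)^(1/1.5)
= (5000 / 150)^(1/1.5)
= 33.3333^0.6667
= 10.3574
Floor: level = 10

level 10


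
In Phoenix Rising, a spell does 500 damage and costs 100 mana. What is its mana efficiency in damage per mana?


Efficiency = damage / mana
= 500 / 100
= 5.00

5.00 dmg/mana


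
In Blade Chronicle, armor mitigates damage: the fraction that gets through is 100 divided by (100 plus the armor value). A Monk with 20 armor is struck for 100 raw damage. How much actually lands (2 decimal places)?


actual = 100 * 100 / (100 + 20)
= 100 * 100 / 120
= 10000 / 120
= 83.33

83.33 damage


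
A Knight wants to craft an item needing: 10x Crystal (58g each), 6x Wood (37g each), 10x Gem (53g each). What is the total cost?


Cost breakdown:
  Crystal: 10 * 58 = 580
  Wood: 6 * 37 = 222
  Gem: 10 * 53 = 530
Total = 580 + 222 + 530 = 1332

1332 gold


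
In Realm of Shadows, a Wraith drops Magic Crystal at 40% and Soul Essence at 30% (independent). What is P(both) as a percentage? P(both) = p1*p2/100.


For independent events, P(both) = P(A) * P(B)
= 40% * 30%
= 1200 / 100 %
= 12.0%

12.0%


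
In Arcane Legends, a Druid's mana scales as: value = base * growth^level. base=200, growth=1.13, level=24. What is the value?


value = base * growth^level
= 200 * 1.13^24
= 200 * 18.788091
= 3757.62

3757.62 mana


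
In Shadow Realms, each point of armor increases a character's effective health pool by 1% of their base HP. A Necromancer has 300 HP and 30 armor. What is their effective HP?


EHP = 300 * (1 + 30/100)
= 300 * (1 + 0.3)
= 300 * 1.3
= 390.0

390.0 EHP


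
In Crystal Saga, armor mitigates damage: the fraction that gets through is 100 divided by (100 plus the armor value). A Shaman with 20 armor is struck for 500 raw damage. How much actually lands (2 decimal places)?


actual = 500 * 100 / (100 + 20)
= 500 * 100 / 120
= 50000 / 120
= 416.67

416.67 damage


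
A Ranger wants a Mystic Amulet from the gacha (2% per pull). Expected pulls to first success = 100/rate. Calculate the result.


Expected pulls for a geometric distribution = 1/p = 100 / rate%
= 100 / 2
= 50.0

50.0 pulls


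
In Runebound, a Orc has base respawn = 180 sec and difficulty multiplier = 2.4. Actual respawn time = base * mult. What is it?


Respawn time = base * multiplier
= 180 * 2.4
= 432.0 seconds

432.0 seconds


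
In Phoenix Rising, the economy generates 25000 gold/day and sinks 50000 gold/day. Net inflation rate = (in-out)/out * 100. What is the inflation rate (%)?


Net gold = 25000 - 50000 = -25000
Inflation rate = net / sunk * 100 = -25000 / 50000 * 100
= -0.5 * 100
= -50.00%

-50.00%


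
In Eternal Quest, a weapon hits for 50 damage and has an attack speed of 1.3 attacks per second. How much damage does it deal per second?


DPS = damage * attack_speed
= 50 * 1.3
= 65.0

65.0 DPS


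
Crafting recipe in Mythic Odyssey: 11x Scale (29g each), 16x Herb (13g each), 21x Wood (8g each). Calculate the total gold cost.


Cost breakdown:
  Scale: 11 * 29 = 319
  Herb: 16 * 13 = 208
  Wood: 21 * 8 = 168
Total = 319 + 208 + 168 = 695

695 gold


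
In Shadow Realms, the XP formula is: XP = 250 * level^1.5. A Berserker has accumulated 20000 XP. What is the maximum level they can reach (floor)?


XP = 250 * level^1.5, so level = (XP / 250)^(1/1.5)
= (20000 / 250)^(1/1.5)
= 80.0^0.6667
= 18.5664
Floor: level = 18

level 18


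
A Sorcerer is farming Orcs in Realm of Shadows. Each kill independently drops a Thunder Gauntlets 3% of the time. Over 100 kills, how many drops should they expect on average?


Expected drops = kills * (drop_rate / 100)
= 100 * (3 / 100)
= 100 * 0.03
= 3.0

3.0 drops


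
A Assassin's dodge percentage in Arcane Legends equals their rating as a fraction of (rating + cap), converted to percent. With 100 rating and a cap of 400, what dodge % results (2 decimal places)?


dodge% = 100 / (100 + 400) * 100
= 100 / 500 * 100
= 0.2 * 100
= 20.00%

20.00%


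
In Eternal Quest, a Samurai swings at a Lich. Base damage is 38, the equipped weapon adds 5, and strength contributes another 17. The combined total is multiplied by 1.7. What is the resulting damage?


Sum base + weapon + str = 38 + 5 + 17 = 60
Multiply by 1.7:
60 * 1.7 = 102.0

102.0 damage


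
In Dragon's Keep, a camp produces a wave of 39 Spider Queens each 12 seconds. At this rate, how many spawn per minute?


Spawns per minute = count * (60 / interval)
= 39 * (60 / 12)
= 39 * 5.0
= 195.0

195.0 per minute


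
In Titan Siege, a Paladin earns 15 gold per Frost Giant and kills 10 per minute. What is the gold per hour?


Gold per minute = 15 * 10 = 150
Gold per hour = 150 * 60 = 9000

9000 gold/hour


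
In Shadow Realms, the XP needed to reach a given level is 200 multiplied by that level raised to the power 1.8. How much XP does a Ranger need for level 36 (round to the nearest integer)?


XP = 200 * level^1.8
Substitute level = 36:
XP = 200 * 36^1.8
= 200 * 632.9137
= 126583

126583 XP


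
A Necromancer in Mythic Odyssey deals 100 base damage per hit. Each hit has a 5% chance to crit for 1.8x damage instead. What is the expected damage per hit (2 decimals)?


E[dmg] = base * (1 + crit_chance * (crit_mult - 1))
cc as decimal = 5/100 = 0.05
cm - 1 = 1.8 - 1 = 0.8
Bonus factor = 0.05 * 0.8 = 0.04
Total multiplier = 1 + 0.04 = 1.04
Expected damage = 100 * 1.04 = 104.00

104.00 damage


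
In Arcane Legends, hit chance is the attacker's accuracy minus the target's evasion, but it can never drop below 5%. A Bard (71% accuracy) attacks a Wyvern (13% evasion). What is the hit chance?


accuracy - evasion = 71 - 13 = 58
Apply floor: max(58, 5) = 58
Hit chance = 58%

58%


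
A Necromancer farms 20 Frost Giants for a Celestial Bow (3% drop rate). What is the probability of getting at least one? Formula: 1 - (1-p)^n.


P(at least one) = 1 - P(none) = 1 - (1-p)^n
p = 3/100 = 0.03
1 - p = 0.97
(1 - p)^20 = 0.97^20 = 0.543794
P(at least one) = 1 - 0.543794 = 0.4562

0.4562


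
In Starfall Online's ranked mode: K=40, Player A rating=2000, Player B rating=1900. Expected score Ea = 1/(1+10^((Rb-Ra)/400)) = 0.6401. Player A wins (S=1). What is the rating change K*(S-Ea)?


Elo update: delta = K * (S - Ea), where S = 1 (wins)
S - Ea = 1 - 0.6401 = 0.3599
Rating change = 40 * 0.3599
= 14.40

14.40 rating points


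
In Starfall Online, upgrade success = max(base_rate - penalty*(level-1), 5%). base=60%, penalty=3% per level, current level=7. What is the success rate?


raw_rate = 60 - 3 * (7 - 1)
= 60 - 3 * 6
= 60 - 18
= 42
Apply floor: max(42, 5) = 42%

42%


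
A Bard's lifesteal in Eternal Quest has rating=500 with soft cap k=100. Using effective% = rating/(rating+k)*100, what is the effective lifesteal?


effective% = rating / (rating + k) * 100
= 500 / (500 + 100) * 100
= 500 / 600 * 100
= 0.833333 * 100
= 83.33%

83.33%


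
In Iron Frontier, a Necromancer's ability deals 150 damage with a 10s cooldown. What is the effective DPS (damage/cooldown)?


DPS = damage / cooldown
= 150 / 10
= 15.00

15.00 DPS
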